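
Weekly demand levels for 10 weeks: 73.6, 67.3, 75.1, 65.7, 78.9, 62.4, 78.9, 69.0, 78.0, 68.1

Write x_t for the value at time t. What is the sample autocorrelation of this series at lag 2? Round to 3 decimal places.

Mean x̄ = (73.6 + 67.3 + 75.1 + 65.7 + 78.9 + 62.4 + 78.9 + 69.0 + 78.0 + 68.1)/10 = 71.7000
Numerator Σ_{t=1}^{8}(x_t−x̄)(x_{t+2}−x̄) = 245.1700
Denominator Σ(x_t−x̄)² = 320.6400
r_2 = 245.1700 / 320.6400 = 0.765

0.765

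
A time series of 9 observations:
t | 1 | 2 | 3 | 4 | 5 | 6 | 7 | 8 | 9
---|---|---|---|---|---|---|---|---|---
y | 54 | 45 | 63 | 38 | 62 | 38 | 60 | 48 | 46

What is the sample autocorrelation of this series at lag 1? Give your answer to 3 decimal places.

Mean ȳ = (54 + 45 + 63 + 38 + 62 + 38 + 60 + 48 + 46)/9 = 50.4444
Numerator Σ_{t=1}^{8}(y_t−ȳ)(y_{t+1}−ȳ) = -662.9753
Denominator Σ(y_t−ȳ)² = 760.2222
r_1 = -662.9753 / 760.2222 = -0.872

-0.872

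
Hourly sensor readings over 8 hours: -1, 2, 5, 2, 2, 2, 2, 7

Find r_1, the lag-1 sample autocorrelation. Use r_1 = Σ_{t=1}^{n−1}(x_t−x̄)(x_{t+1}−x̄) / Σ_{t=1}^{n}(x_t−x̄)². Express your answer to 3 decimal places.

Mean x̄ = (-1 + 2 + 5 + 2 + 2 + 2 + 2 + 7)/8 = 2.6250
Deviations from mean: -3.6250, -0.6250, 2.3750, -0.6250, -0.6250, -0.6250, -0.6250, 4.3750
Σ(x_t−x̄)(x_{t+1}−x̄) = (2.2656) + (-1.4844) + (-1.4844) + (0.3906) + (0.3906) + (0.3906) + (-2.7344) = -2.2656
Denominator Σ(x_t−x̄)² = 39.8750
r_1 = -2.2656 / 39.8750 = -0.057

-0.057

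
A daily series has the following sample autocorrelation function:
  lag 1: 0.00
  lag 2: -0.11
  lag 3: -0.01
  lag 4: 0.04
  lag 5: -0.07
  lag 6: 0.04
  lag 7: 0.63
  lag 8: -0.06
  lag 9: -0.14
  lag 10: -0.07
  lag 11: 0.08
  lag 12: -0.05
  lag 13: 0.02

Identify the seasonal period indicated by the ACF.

The largest autocorrelation is r_7 = 0.63; the remaining lags stay at or below 0.08.
The dominant spike at lag 7 indicates a seasonal period of 7.

7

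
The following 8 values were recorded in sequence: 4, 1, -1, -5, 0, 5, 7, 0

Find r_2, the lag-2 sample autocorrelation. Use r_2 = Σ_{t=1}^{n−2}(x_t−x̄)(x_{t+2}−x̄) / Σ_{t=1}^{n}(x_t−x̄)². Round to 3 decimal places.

Mean x̄ = (4 + 1 − 1 − 5 + 0 + 5 + 7 + 0)/8 = 1.3750
Σ(x_t−x̄)(x_{t+2}−x̄) = (-6.2344) + (2.3906) + (3.2656) + (-23.1094) + (-7.7344) + (-4.9844) = -36.4063
Denominator Σ(x_t−x̄)² = 101.8750
r_2 = -36.4063 / 101.8750 = -0.357

-0.357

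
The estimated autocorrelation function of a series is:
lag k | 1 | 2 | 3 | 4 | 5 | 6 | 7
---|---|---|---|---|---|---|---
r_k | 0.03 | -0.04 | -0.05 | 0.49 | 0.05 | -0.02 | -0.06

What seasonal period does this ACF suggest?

4

The largest autocorrelation is r_4 = 0.49; the remaining lags stay at or below 0.05.
The dominant spike at lag 4 indicates a seasonal period of 4.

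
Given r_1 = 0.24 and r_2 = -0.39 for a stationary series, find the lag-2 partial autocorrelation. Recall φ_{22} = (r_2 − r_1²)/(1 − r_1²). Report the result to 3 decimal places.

-0.475

φ_{22} = (r_2 − r_1²) / (1 − r_1²)
r_1² = (0.24)² = 0.0576
Numerator = -0.39 − 0.0576 = -0.4476; denominator = 1 − 0.0576 = 0.9424
φ_{22} = -0.4476 / 0.9424 = -0.475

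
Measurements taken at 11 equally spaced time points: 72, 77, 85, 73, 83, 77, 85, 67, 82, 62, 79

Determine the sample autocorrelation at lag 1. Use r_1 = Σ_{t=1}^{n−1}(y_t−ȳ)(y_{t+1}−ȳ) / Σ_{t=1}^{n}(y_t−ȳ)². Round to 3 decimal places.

Mean ȳ = (72 + 77 + 85 + 73 + 83 + 77 + 85 + 67 + 82 + 62 + 79)/11 = 76.5455
Numerator Σ_{t=1}^{10}(y_t−ȳ)(y_{t+1}−ȳ) = -292.1157
Denominator Σ(y_t−ȳ)² = 556.7273
r_1 = -292.1157 / 556.7273 = -0.525

-0.525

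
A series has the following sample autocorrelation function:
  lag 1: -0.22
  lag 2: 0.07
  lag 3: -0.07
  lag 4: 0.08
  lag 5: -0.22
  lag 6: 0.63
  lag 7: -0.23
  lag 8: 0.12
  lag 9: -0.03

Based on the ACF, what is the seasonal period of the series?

The largest autocorrelation is r_6 = 0.63; the remaining lags stay at or below 0.12.
The dominant spike at lag 6 indicates a seasonal period of 6.

6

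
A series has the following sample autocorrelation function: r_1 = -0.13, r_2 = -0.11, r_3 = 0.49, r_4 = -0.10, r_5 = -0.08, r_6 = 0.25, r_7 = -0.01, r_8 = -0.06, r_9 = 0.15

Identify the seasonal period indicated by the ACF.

3

The largest autocorrelation is r_3 = 0.49, with weaker echoes at lags 6 (0.25) and 9 (0.15); the remaining lags stay at or below -0.01.
The dominant spike at lag 3 indicates a seasonal period of 3.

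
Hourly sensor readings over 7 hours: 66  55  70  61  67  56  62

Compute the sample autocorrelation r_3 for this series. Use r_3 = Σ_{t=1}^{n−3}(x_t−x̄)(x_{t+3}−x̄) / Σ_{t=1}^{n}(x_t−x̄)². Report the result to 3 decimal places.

Mean x̄ = (66 + 55 + 70 + 61 + 67 + 56 + 62)/7 = 62.4286
Numerator Σ_{t=1}^{4}(x_t−x̄)(x_{t+3}−x̄) = -87.1224
Denominator Σ(x_t−x̄)² = 189.7143
r_3 = -87.1224 / 189.7143 = -0.459

-0.459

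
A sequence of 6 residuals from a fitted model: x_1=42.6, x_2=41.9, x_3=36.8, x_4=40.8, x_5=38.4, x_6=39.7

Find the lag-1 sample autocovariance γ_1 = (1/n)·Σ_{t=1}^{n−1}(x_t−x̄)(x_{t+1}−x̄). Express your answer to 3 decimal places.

-0.739

Mean x̄ = (42.6 + 41.9 + 36.8 + 40.8 + 38.4 + 39.7)/6 = 40.0333
Deviations: 2.5667, 1.8667, -3.2333, 0.7667, -1.6333, -0.3333
Σ_{t=1}^{5}(x_t−x̄)(x_{t+1}−x̄) = -4.4311
γ_1 = -4.4311 / 6 = -0.739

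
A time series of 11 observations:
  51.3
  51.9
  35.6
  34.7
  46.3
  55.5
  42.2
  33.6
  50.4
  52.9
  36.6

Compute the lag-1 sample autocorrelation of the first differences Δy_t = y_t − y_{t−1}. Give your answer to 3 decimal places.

First differences Δy: 0.6, -16.3, -0.9, 11.6, 9.2, -13.3, -8.6, 16.8, 2.5, -16.3
Mean of differences = -1.4700
Numerator Σ(Δy_t−Δȳ)(Δy_{t+1}−Δȳ) = -50.7309
Denominator Σ(Δy_t−Δȳ)² = 1269.4810
r_1(Δy) = -50.7309 / 1269.4810 = -0.040

-0.040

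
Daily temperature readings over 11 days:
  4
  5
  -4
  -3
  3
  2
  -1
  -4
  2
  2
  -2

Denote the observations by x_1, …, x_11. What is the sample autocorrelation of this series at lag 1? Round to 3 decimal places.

0.020

Mean x̄ = (4 + 5 − 4 − 3 + 3 + 2 − 1 − 4 + 2 + 2 − 2)/11 = 0.3636
Numerator Σ_{t=1}^{10}(x_t−x̄)(x_{t+1}−x̄) = 2.1405
Denominator Σ(x_t−x̄)² = 106.5455
r_1 = 2.1405 / 106.5455 = 0.020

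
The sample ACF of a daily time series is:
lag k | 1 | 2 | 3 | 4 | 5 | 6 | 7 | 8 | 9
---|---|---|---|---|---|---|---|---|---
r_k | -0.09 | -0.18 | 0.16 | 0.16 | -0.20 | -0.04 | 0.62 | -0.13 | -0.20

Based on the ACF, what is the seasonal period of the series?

The largest autocorrelation is r_7 = 0.62; the remaining lags stay at or below 0.16.
The dominant spike at lag 7 indicates a seasonal period of 7.

7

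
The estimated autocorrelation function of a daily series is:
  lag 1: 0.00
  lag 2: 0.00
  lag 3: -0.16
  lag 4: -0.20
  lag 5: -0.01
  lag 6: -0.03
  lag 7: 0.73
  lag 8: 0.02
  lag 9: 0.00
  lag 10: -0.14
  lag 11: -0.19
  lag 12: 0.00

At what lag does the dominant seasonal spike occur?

The largest autocorrelation is r_7 = 0.73; the remaining lags stay at or below 0.02.
The dominant spike at lag 7 indicates a seasonal period of 7.

7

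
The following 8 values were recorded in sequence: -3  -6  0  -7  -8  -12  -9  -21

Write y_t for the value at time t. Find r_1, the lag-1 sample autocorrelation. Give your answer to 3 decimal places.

Mean ȳ = (-3 − 6 + 0 − 7 − 8 − 12 − 9 − 21)/8 = -8.2500
Numerator Σ_{t=1}^{7}(y_t−ȳ)(y_{t+1}−ȳ) = 52.4375
Denominator Σ(y_t−ȳ)² = 279.5000
r_1 = 52.4375 / 279.5000 = 0.188

0.188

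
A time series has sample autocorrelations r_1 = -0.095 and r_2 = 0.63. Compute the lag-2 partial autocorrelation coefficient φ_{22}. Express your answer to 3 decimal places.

φ_{22} = (r_2 − r_1²) / (1 − r_1²)
r_1² = (-0.095)² = 0.009025
Numerator = 0.63 − 0.0090 = 0.6210; denominator = 1 − 0.0090 = 0.9910
φ_{22} = 0.6210 / 0.9910 = 0.627

0.627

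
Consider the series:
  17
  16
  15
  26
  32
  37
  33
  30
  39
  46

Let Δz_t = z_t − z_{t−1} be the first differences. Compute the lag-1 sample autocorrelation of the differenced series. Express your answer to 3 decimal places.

First differences Δz: -1, -1, 11, 6, 5, -4, -3, 9, 7
Mean of differences = 3.2222
Numerator Σ(Δz_t−Δz̄)(Δz_{t+1}−Δz̄) = 29.5062
Denominator Σ(Δz_t−Δz̄)² = 245.5556
r_1(Δz) = 29.5062 / 245.5556 = 0.120

0.120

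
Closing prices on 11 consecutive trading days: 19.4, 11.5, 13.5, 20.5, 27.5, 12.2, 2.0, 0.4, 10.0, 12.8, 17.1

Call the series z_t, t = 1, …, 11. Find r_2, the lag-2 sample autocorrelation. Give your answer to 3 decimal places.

Mean z̄ = (19.4 + 11.5 + 13.5 + 20.5 + 27.5 + 12.2 + 2.0 + 0.4 + 10.0 + 12.8 + 17.1)/11 = 13.3545
Numerator Σ_{t=1}^{9}(z_t−z̄)(z_{t+2}−z̄) = -131.5141
Denominator Σ(z_t−z̄)² = 614.8273
r_2 = -131.5141 / 614.8273 = -0.214

-0.214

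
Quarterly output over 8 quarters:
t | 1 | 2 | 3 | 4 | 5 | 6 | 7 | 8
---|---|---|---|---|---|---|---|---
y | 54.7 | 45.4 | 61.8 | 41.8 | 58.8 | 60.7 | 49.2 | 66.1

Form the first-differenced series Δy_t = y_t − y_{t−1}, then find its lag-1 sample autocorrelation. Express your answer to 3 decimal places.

First differences Δy: -9.3, 16.4, -20.0, 17.0, 1.9, -11.5, 16.9
Mean of differences = 1.6286
Numerator Σ(Δy_t−Δȳ)(Δy_{t+1}−Δȳ) = -1013.2608
Denominator Σ(Δy_t−Δȳ)² = 1447.3543
r_1(Δy) = -1013.2608 / 1447.3543 = -0.700

-0.700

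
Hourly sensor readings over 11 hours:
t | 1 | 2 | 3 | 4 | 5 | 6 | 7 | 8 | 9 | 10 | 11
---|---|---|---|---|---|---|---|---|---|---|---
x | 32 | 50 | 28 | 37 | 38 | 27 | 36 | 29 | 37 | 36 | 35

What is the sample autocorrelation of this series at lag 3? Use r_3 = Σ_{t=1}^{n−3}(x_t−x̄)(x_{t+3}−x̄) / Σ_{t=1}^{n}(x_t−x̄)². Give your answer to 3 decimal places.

0.159

Mean x̄ = (32 + 50 + 28 + 37 + 38 + 27 + 36 + 29 + 37 + 36 + 35)/11 = 35.0000
Numerator Σ_{t=1}^{8}(x_t−x̄)(x_{t+3}−x̄) = 64.0000
Denominator Σ(x_t−x̄)² = 402.0000
r_3 = 64.0000 / 402.0000 = 0.159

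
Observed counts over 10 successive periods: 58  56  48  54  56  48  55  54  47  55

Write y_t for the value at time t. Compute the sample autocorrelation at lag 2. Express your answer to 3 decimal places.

Mean ȳ = (58 + 56 + 48 + 54 + 56 + 48 + 55 + 54 + 47 + 55)/10 = 53.1000
Numerator Σ_{t=1}^{8}(y_t−ȳ)(y_{t+2}−ȳ) = -50.7200
Denominator Σ(y_t−ȳ)² = 138.9000
r_2 = -50.7200 / 138.9000 = -0.365

-0.365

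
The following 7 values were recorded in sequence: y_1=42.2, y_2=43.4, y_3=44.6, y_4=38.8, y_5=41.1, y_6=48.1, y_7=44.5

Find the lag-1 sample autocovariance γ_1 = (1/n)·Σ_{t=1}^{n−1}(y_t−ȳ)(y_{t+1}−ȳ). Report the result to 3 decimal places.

Mean ȳ = (42.2 + 43.4 + 44.6 + 38.8 + 41.1 + 48.1 + 44.5)/7 = 43.2429
Σ_{t=1}^{6}(y_t−ȳ)(y_{t+1}−ȳ) = -0.7618
γ_1 = -0.7618 / 7 = -0.109

-0.109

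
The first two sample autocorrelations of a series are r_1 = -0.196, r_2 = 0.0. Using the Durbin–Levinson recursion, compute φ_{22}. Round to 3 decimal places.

φ_{22} = (r_2 − r_1²) / (1 − r_1²)
r_1² = (-0.196)² = 0.038416
Numerator = 0.0 − 0.0384 = -0.0384; denominator = 1 − 0.0384 = 0.9616
φ_{22} = -0.0384 / 0.9616 = -0.040

-0.040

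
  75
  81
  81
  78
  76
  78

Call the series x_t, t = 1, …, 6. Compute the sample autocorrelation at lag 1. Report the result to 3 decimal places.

Mean x̄ = (75 + 81 + 81 + 78 + 76 + 78)/6 = 78.1667
Σ(x_t−x̄)(x_{t+1}−x̄) = (-8.9722) + (8.0278) + (-0.4722) + (0.3611) + (0.3611) = -0.6944
Denominator Σ(x_t−x̄)² = 30.8333
r_1 = -0.6944 / 30.8333 = -0.023

-0.023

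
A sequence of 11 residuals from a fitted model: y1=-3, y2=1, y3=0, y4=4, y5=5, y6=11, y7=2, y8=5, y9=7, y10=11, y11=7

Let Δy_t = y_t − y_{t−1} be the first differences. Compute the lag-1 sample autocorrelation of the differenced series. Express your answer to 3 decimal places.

First differences Δy: 4, -1, 4, 1, 6, -9, 3, 2, 4, -4
Mean of differences = 1.0000
Numerator Σ(Δy_t−Δȳ)(Δy_{t+1}−Δȳ) = -92.0000
Denominator Σ(Δy_t−Δȳ)² = 186.0000
r_1(Δy) = -92.0000 / 186.0000 = -0.495

-0.495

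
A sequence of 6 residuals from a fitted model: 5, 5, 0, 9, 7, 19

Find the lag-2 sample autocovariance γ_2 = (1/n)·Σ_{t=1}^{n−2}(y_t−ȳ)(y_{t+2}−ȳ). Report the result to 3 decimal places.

6.000

Mean ȳ = (5 + 5 + 0 + 9 + 7 + 19)/6 = 7.5000
Deviations: -2.5000, -2.5000, -7.5000, 1.5000, -0.5000, 11.5000
Σ_{t=1}^{4}(y_t−ȳ)(y_{t+2}−ȳ) = 36.0000
γ_2 = 36.0000 / 6 = 6.000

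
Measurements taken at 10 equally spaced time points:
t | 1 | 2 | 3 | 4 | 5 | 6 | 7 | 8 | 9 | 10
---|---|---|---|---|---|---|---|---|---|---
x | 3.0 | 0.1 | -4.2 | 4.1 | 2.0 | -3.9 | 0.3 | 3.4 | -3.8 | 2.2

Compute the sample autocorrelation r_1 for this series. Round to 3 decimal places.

-0.409

Mean x̄ = (3.0 + 0.1 − 4.2 + 4.1 + 2.0 − 3.9 + 0.3 + 3.4 − 3.8 + 2.2)/10 = 0.3200
Numerator Σ_{t=1}^{9}(x_t−x̄)(x_{t+1}−x̄) = -37.8324
Denominator Σ(x_t−x̄)² = 92.5760
r_1 = -37.8324 / 92.5760 = -0.409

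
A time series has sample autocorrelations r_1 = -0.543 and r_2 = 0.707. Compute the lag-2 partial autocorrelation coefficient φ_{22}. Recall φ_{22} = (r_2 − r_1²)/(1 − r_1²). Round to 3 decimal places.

0.584

φ_{22} = (r_2 − r_1²) / (1 − r_1²)
r_1² = (-0.543)² = 0.294849
Numerator = 0.707 − 0.2948 = 0.4122; denominator = 1 − 0.2948 = 0.7052
φ_{22} = 0.4122 / 0.7052 = 0.584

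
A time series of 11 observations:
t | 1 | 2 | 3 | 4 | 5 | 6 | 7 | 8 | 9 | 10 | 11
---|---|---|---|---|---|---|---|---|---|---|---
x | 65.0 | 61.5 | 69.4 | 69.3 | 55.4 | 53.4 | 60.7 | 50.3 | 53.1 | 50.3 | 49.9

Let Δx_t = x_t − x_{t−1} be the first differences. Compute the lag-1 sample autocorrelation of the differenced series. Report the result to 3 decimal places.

-0.340

First differences Δx: -3.5, 7.9, -0.1, -13.9, -2.0, 7.3, -10.4, 2.8, -2.8, -0.4
Mean of differences = -1.5100
Numerator Σ(Δx_t−Δx̄)(Δx_{t+1}−Δx̄) = -144.8021
Denominator Σ(Δx_t−Δx̄)² = 426.3690
r_1(Δx) = -144.8021 / 426.3690 = -0.340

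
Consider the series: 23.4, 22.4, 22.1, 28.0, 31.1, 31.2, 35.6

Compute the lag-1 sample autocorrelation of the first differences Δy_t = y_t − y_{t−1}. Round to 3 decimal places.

-0.111

First differences Δy: -1.0, -0.3, 5.9, 3.1, 0.1, 4.4
Mean of differences = 2.0333
Numerator Σ(Δy_t−Δȳ)(Δy_{t+1}−Δȳ) = -4.4578
Denominator Σ(Δy_t−Δȳ)² = 40.0733
r_1(Δy) = -4.4578 / 40.0733 = -0.111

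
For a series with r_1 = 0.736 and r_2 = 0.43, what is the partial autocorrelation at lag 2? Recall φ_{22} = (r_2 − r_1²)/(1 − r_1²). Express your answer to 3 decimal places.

φ_{22} = (r_2 − r_1²) / (1 − r_1²)
r_1² = (0.736)² = 0.541696
Numerator = 0.43 − 0.5417 = -0.1117; denominator = 1 − 0.5417 = 0.4583
φ_{22} = -0.1117 / 0.4583 = -0.244

-0.244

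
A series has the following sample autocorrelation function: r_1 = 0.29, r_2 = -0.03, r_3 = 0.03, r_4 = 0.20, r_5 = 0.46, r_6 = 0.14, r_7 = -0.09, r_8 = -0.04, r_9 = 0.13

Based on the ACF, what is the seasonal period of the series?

The largest autocorrelation is r_5 = 0.46; the remaining lags stay at or below 0.29.
The dominant spike at lag 5 indicates a seasonal period of 5.

5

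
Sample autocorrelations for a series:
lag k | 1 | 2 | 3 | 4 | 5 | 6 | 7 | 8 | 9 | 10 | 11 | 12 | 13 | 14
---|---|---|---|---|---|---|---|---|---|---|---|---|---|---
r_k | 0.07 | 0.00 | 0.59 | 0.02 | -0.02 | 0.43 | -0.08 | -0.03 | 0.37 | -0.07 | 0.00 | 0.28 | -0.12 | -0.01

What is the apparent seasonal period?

3

The largest autocorrelation is r_3 = 0.59, with weaker echoes at lags 6 (0.43), 9 (0.37) and 12 (0.28); the remaining lags stay at or below 0.07.
The dominant spike at lag 3 indicates a seasonal period of 3.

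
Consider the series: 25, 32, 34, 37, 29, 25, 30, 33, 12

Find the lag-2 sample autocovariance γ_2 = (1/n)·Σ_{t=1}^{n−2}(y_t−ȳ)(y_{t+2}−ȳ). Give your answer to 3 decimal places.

Mean ȳ = (25 + 32 + 34 + 37 + 29 + 25 + 30 + 33 + 12)/9 = 28.5556
Σ_{t=1}^{7}(y_t−ȳ)(y_{t+2}−ȳ) = -56.9506
γ_2 = -56.9506 / 9 = -6.328

-6.328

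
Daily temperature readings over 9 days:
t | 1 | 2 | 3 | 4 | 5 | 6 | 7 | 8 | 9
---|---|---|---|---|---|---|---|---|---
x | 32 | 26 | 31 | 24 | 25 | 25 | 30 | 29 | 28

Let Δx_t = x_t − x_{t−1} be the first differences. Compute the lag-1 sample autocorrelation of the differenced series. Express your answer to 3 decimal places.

-0.550

First differences Δx: -6, 5, -7, 1, 0, 5, -1, -1
Mean of differences = -0.5000
Numerator Σ(Δx_t−Δx̄)(Δx_{t+1}−Δx̄) = -74.7500
Denominator Σ(Δx_t−Δx̄)² = 136.0000
r_1(Δx) = -74.7500 / 136.0000 = -0.550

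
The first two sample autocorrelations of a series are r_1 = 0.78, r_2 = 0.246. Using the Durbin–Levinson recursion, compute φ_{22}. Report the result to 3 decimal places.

-0.925

φ_{22} = (r_2 − r_1²) / (1 − r_1²)
r_1² = (0.78)² = 0.6084
Numerator = 0.246 − 0.6084 = -0.3624; denominator = 1 − 0.6084 = 0.3916
φ_{22} = -0.3624 / 0.3916 = -0.925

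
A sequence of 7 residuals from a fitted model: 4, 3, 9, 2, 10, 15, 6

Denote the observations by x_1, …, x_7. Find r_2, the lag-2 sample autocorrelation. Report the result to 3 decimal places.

Mean x̄ = (4 + 3 + 9 + 2 + 10 + 15 + 6)/7 = 7.0000
Deviations from mean: -3.0000, -4.0000, 2.0000, -5.0000, 3.0000, 8.0000, -1.0000
Σ(x_t−x̄)(x_{t+2}−x̄) = (-6.0000) + (20.0000) + (6.0000) + (-40.0000) + (-3.0000) = -23.0000
Denominator Σ(x_t−x̄)² = 128.0000
r_2 = -23.0000 / 128.0000 = -0.180

-0.180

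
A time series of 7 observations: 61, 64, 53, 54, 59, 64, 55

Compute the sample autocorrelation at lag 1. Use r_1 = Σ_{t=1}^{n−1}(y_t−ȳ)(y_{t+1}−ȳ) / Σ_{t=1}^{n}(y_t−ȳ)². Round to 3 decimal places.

-0.082

Mean ȳ = (61 + 64 + 53 + 54 + 59 + 64 + 55)/7 = 58.5714
Σ(y_t−ȳ)(y_{t+1}−ȳ) = (13.1837) + (-30.2449) + (25.4694) + (-1.9592) + (2.3265) + (-19.3878) = -10.6122
Denominator Σ(y_t−ȳ)² = 129.7143
r_1 = -10.6122 / 129.7143 = -0.082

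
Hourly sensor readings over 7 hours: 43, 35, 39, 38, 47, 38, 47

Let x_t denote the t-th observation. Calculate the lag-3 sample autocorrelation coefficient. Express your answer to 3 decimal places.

Mean x̄ = (43 + 35 + 39 + 38 + 47 + 38 + 47)/7 = 41.0000
Σ(x_t−x̄)(x_{t+3}−x̄) = (-6.0000) + (-36.0000) + (6.0000) + (-18.0000) = -54.0000
Denominator Σ(x_t−x̄)² = 134.0000
r_3 = -54.0000 / 134.0000 = -0.403

-0.403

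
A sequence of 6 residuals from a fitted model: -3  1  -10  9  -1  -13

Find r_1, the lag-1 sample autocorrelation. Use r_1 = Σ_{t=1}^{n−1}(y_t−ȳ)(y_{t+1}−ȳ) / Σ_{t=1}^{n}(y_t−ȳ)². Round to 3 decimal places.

Mean ȳ = (-3 + 1 − 10 + 9 − 1 − 13)/6 = -2.8333
Deviations from mean: -0.1667, 3.8333, -7.1667, 11.8333, 1.8333, -10.1667
Numerator Σ_{t=1}^{5}(y_t−ȳ)(y_{t+1}−ȳ) = -109.8611
Denominator Σ(y_t−ȳ)² = 312.8333
r_1 = -109.8611 / 312.8333 = -0.351

-0.351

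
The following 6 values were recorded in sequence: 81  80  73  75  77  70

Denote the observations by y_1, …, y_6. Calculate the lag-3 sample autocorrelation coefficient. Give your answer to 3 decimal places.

Mean ȳ = (81 + 80 + 73 + 75 + 77 + 70)/6 = 76.0000
Deviations from mean: 5.0000, 4.0000, -3.0000, -1.0000, 1.0000, -6.0000
Numerator Σ_{t=1}^{3}(y_t−ȳ)(y_{t+3}−ȳ) = 17.0000
Denominator Σ(y_t−ȳ)² = 88.0000
r_3 = 17.0000 / 88.0000 = 0.193

0.193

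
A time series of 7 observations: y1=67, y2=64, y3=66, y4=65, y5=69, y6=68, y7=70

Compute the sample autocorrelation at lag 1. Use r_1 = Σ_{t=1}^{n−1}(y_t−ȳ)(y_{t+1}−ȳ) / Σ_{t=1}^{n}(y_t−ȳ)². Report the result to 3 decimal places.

Mean ȳ = (67 + 64 + 66 + 65 + 69 + 68 + 70)/7 = 67.0000
Deviations from mean: 0.0000, -3.0000, -1.0000, -2.0000, 2.0000, 1.0000, 3.0000
Numerator Σ_{t=1}^{6}(y_t−ȳ)(y_{t+1}−ȳ) = 6.0000
Denominator Σ(y_t−ȳ)² = 28.0000
r_1 = 6.0000 / 28.0000 = 0.214

0.214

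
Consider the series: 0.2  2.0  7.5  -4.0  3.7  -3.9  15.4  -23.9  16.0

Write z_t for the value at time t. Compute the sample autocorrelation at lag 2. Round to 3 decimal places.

Mean z̄ = (0.2 + 2.0 + 7.5 − 4.0 + 3.7 − 3.9 + 15.4 − 23.9 + 16.0)/9 = 1.4444
Σ(z_t−z̄)(z_{t+2}−z̄) = (-7.5358) + (-3.0247) + (13.6586) + (29.0975) + (31.4775) + (135.4520) + (203.1309) = 402.2560
Denominator Σ(z_t−z̄)² = 1150.7822
r_2 = 402.2560 / 1150.7822 = 0.350

0.350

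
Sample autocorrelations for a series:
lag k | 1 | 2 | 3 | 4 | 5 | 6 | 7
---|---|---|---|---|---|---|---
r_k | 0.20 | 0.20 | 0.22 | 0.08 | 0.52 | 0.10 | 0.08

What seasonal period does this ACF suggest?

The largest autocorrelation is r_5 = 0.52; the remaining lags stay at or below 0.22.
The dominant spike at lag 5 indicates a seasonal period of 5.

5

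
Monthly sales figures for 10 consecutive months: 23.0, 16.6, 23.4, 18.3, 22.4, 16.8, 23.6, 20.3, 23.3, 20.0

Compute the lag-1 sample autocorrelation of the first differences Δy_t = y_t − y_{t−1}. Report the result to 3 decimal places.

-0.844

First differences Δy: -6.4, 6.8, -5.1, 4.1, -5.6, 6.8, -3.3, 3.0, -3.3
Mean of differences = -0.3333
Numerator Σ(Δy_t−Δȳ)(Δy_{t+1}−Δȳ) = -200.2678
Denominator Σ(Δy_t−Δȳ)² = 237.4000
r_1(Δy) = -200.2678 / 237.4000 = -0.844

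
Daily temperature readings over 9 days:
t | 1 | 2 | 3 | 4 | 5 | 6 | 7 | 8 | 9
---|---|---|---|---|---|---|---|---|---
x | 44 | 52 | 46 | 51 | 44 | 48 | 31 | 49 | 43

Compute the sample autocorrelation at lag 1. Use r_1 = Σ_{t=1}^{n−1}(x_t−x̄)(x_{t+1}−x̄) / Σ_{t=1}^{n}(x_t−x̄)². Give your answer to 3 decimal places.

Mean x̄ = (44 + 52 + 46 + 51 + 44 + 48 + 31 + 49 + 43)/9 = 45.3333
Numerator Σ_{t=1}^{8}(x_t−x̄)(x_{t+1}−x̄) = -111.1111
Denominator Σ(x_t−x̄)² = 312.0000
r_1 = -111.1111 / 312.0000 = -0.356

-0.356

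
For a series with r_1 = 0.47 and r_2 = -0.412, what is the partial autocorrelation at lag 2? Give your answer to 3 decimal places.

φ_{22} = (r_2 − r_1²) / (1 − r_1²)
r_1² = (0.47)² = 0.2209
Numerator = -0.412 − 0.2209 = -0.6329; denominator = 1 − 0.2209 = 0.7791
φ_{22} = -0.6329 / 0.7791 = -0.812

-0.812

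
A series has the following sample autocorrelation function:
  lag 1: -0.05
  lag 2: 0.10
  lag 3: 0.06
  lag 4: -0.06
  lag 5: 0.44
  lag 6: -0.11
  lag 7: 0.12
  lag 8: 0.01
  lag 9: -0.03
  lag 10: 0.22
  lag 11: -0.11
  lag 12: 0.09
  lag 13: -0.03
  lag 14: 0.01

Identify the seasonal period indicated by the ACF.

The largest autocorrelation is r_5 = 0.44, with a weaker echo at lag 10 (0.22); the remaining lags stay at or below 0.12.
The dominant spike at lag 5 indicates a seasonal period of 5.

5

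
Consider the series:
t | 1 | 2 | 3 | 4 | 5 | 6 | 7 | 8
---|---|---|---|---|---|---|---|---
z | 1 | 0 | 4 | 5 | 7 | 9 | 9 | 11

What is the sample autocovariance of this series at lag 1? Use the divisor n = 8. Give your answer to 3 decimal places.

Mean z̄ = (1 + 0 + 4 + 5 + 7 + 9 + 9 + 11)/8 = 5.7500
Σ_{t=1}^{7}(z_t−z̄)(z_{t+1}−z̄) = 69.4375
γ_1 = 69.4375 / 8 = 8.680

8.680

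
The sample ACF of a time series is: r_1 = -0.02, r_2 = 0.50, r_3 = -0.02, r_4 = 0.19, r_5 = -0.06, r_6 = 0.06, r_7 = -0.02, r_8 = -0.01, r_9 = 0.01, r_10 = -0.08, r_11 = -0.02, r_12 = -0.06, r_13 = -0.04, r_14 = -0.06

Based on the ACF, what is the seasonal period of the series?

2

The largest autocorrelation is r_2 = 0.50, with a weaker echo at lag 4 (0.19); the remaining lags stay at or below 0.06.
The dominant spike at lag 2 indicates a seasonal period of 2.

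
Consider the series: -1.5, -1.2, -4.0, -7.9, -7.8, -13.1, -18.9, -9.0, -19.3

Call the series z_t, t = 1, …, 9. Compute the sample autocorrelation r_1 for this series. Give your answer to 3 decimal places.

0.384

Mean z̄ = (-1.5 − 1.2 − 4.0 − 7.9 − 7.8 − 13.1 − 18.9 − 9.0 − 19.3)/9 = -9.1889
Numerator Σ_{t=1}^{8}(z_t−z̄)(z_{t+1}−z̄) = 140.1621
Denominator Σ(z_t−z̄)² = 365.3289
r_1 = 140.1621 / 365.3289 = 0.384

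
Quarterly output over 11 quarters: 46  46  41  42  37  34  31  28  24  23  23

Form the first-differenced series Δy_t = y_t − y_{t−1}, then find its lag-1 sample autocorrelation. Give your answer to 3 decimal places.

First differences Δy: 0, -5, 1, -5, -3, -3, -3, -4, -1, 0
Mean of differences = -2.3000
Numerator Σ(Δy_t−Δȳ)(Δy_{t+1}−Δȳ) = -19.1900
Denominator Σ(Δy_t−Δȳ)² = 42.1000
r_1(Δy) = -19.1900 / 42.1000 = -0.456

-0.456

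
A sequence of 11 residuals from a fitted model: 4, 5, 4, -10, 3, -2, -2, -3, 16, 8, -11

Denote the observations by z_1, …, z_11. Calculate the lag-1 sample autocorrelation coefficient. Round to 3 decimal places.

Mean z̄ = (4 + 5 + 4 − 10 + 3 − 2 − 2 − 3 + 16 + 8 − 11)/11 = 1.0909
Numerator Σ_{t=1}^{10}(z_t−z̄)(z_{t+1}−z̄) = -55.9174
Denominator Σ(z_t−z̄)² = 610.9091
r_1 = -55.9174 / 610.9091 = -0.092

-0.092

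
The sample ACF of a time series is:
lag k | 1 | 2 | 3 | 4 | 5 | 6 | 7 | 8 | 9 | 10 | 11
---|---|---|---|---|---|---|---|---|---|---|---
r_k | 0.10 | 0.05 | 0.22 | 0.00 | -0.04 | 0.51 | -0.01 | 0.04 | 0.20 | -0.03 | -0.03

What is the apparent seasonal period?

The largest autocorrelation is r_6 = 0.51; the remaining lags stay at or below 0.22.
The dominant spike at lag 6 indicates a seasonal period of 6.

6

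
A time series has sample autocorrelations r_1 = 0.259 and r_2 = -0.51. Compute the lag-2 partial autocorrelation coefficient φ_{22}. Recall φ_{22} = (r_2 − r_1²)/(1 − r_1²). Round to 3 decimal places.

φ_{22} = (r_2 − r_1²) / (1 − r_1²)
r_1² = (0.259)² = 0.067081
Numerator = -0.51 − 0.0671 = -0.5771; denominator = 1 − 0.0671 = 0.9329
φ_{22} = -0.5771 / 0.9329 = -0.619

-0.619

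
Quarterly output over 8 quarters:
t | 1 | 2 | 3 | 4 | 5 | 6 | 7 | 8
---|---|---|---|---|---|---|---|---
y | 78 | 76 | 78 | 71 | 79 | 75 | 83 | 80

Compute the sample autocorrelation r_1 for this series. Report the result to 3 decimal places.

Mean ȳ = (78 + 76 + 78 + 71 + 79 + 75 + 83 + 80)/8 = 77.5000
Deviations from mean: 0.5000, -1.5000, 0.5000, -6.5000, 1.5000, -2.5000, 5.5000, 2.5000
Σ(y_t−ȳ)(y_{t+1}−ȳ) = (-0.7500) + (-0.7500) + (-3.2500) + (-9.7500) + (-3.7500) + (-13.7500) + (13.7500) = -18.2500
Denominator Σ(y_t−ȳ)² = 90.0000
r_1 = -18.2500 / 90.0000 = -0.203

-0.203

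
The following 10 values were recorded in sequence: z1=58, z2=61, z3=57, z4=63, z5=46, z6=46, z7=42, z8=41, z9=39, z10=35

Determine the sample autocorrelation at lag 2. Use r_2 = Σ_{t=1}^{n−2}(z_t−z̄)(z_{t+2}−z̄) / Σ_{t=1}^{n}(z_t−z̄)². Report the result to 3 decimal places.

0.440

Mean z̄ = (58 + 61 + 57 + 63 + 46 + 46 + 42 + 41 + 39 + 35)/10 = 48.8000
Numerator Σ_{t=1}^{8}(z_t−z̄)(z_{t+2}−z̄) = 401.1200
Denominator Σ(z_t−z̄)² = 911.6000
r_2 = 401.1200 / 911.6000 = 0.440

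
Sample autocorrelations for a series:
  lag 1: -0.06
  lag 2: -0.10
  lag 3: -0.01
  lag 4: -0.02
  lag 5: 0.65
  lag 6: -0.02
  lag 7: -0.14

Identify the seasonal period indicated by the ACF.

The largest autocorrelation is r_5 = 0.65; the remaining lags stay at or below -0.01.
The dominant spike at lag 5 indicates a seasonal period of 5.

5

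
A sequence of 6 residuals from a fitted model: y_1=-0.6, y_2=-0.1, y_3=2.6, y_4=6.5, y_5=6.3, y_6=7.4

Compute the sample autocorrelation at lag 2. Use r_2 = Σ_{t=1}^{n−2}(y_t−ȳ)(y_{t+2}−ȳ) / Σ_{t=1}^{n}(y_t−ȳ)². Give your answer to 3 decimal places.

Mean ȳ = (-0.6 − 0.1 + 2.6 + 6.5 + 6.3 + 7.4)/6 = 3.6833
Deviations from mean: -4.2833, -3.7833, -1.0833, 2.8167, 2.6167, 3.7167
Σ(y_t−ȳ)(y_{t+2}−ȳ) = (4.6403) + (-10.6564) + (-2.8347) + (10.4686) = 1.6178
Denominator Σ(y_t−ȳ)² = 62.4283
r_2 = 1.6178 / 62.4283 = 0.026

0.026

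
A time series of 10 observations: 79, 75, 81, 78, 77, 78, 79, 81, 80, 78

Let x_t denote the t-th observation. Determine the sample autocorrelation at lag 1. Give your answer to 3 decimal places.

Mean x̄ = (79 + 75 + 81 + 78 + 77 + 78 + 79 + 81 + 80 + 78)/10 = 78.6000
Numerator Σ_{t=1}^{9}(x_t−x̄)(x_{t+1}−x̄) = -6.3600
Denominator Σ(x_t−x̄)² = 30.4000
r_1 = -6.3600 / 30.4000 = -0.209

-0.209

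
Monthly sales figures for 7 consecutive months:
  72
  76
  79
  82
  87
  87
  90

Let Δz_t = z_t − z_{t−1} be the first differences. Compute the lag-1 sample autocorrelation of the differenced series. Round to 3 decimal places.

First differences Δz: 4, 3, 3, 5, 0, 3
Mean of differences = 3.0000
Numerator Σ(Δz_t−Δz̄)(Δz_{t+1}−Δz̄) = -6.0000
Denominator Σ(Δz_t−Δz̄)² = 14.0000
r_1(Δz) = -6.0000 / 14.0000 = -0.429

-0.429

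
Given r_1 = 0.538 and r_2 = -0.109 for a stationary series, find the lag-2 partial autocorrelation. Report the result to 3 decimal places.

-0.561

φ_{22} = (r_2 − r_1²) / (1 − r_1²)
r_1² = (0.538)² = 0.289444
Numerator = -0.109 − 0.2894 = -0.3984; denominator = 1 − 0.2894 = 0.7106
φ_{22} = -0.3984 / 0.7106 = -0.561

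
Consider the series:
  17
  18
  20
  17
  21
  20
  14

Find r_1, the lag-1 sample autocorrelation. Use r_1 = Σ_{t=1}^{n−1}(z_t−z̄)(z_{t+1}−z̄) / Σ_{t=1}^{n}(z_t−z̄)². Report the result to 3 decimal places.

Mean z̄ = (17 + 18 + 20 + 17 + 21 + 20 + 14)/7 = 18.1429
Deviations from mean: -1.1429, -0.1429, 1.8571, -1.1429, 2.8571, 1.8571, -4.1429
Σ(z_t−z̄)(z_{t+1}−z̄) = (0.1633) + (-0.2653) + (-2.1224) + (-3.2653) + (5.3061) + (-7.6939) = -7.8776
Denominator Σ(z_t−z̄)² = 34.8571
r_1 = -7.8776 / 34.8571 = -0.226

-0.226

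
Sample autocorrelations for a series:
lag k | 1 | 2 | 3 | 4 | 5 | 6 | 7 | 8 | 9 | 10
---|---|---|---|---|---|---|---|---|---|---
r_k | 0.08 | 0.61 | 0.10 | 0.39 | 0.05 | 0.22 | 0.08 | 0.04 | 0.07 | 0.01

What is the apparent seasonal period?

2

The largest autocorrelation is r_2 = 0.61, with weaker echoes at lags 4 (0.39) and 6 (0.22); the remaining lags stay at or below 0.10.
The dominant spike at lag 2 indicates a seasonal period of 2.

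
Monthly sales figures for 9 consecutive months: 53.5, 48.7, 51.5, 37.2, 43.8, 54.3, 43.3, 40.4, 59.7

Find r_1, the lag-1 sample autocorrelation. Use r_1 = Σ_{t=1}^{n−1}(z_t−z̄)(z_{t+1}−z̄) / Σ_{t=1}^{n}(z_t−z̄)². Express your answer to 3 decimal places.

-0.218

Mean z̄ = (53.5 + 48.7 + 51.5 + 37.2 + 43.8 + 54.3 + 43.3 + 40.4 + 59.7)/9 = 48.0444
Numerator Σ_{t=1}^{8}(z_t−z̄)(z_{t+1}−z̄) = -94.6653
Denominator Σ(z_t−z̄)² = 433.6822
r_1 = -94.6653 / 433.6822 = -0.218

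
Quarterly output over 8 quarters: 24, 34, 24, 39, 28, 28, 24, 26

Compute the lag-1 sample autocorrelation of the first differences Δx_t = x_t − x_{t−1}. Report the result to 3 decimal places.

-0.743

First differences Δx: 10, -10, 15, -11, 0, -4, 2
Mean of differences = 0.2857
Numerator Σ(Δx_t−Δx̄)(Δx_{t+1}−Δx̄) = -420.2245
Denominator Σ(Δx_t−Δx̄)² = 565.4286
r_1(Δx) = -420.2245 / 565.4286 = -0.743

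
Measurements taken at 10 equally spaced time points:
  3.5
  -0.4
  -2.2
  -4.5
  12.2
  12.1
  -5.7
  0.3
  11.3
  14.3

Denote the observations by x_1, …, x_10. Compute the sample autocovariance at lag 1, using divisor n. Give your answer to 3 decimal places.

8.519

Mean x̄ = (3.5 − 0.4 − 2.2 − 4.5 + 12.2 + 12.1 − 5.7 + 0.3 + 11.3 + 14.3)/10 = 4.0900
Σ_{t=1}^{9}(x_t−x̄)(x_{t+1}−x̄) = 85.1929
γ_1 = 85.1929 / 10 = 8.519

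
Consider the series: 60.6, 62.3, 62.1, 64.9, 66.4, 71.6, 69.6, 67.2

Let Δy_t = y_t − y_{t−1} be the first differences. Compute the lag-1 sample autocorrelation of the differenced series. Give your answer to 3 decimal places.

First differences Δy: 1.7, -0.2, 2.8, 1.5, 5.2, -2.0, -2.4
Mean of differences = 0.9429
Numerator Σ(Δy_t−Δȳ)(Δy_{t+1}−Δȳ) = -2.2718
Denominator Σ(Δy_t−Δȳ)² = 43.5971
r_1(Δy) = -2.2718 / 43.5971 = -0.052

-0.052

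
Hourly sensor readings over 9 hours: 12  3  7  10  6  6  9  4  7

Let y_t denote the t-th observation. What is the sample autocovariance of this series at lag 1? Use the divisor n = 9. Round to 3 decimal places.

Mean ȳ = (12 + 3 + 7 + 10 + 6 + 6 + 9 + 4 + 7)/9 = 7.1111
Σ_{t=1}^{8}(y_t−ȳ)(y_{t+1}−ȳ) = -29.5679
γ_1 = -29.5679 / 9 = -3.285

-3.285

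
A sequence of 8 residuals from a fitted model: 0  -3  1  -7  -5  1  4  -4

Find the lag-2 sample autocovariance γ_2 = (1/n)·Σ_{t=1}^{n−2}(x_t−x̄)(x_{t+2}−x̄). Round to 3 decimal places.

Mean x̄ = (0 − 3 + 1 − 7 − 5 + 1 + 4 − 4)/8 = -1.6250
Deviations: 1.6250, -1.3750, 2.6250, -5.3750, -3.3750, 2.6250, 5.6250, -2.3750
Σ_{t=1}^{6}(x_t−x̄)(x_{t+2}−x̄) = -36.5313
γ_2 = -36.5313 / 8 = -4.566

-4.566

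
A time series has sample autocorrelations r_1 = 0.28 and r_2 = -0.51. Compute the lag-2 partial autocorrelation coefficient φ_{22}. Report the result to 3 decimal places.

φ_{22} = (r_2 − r_1²) / (1 − r_1²)
r_1² = (0.28)² = 0.0784
Numerator = -0.51 − 0.0784 = -0.5884; denominator = 1 − 0.0784 = 0.9216
φ_{22} = -0.5884 / 0.9216 = -0.638

-0.638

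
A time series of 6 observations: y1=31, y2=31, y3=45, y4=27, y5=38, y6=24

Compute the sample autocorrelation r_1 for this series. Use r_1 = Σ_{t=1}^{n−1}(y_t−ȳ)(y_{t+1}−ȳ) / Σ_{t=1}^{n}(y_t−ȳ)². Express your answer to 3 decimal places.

Mean ȳ = (31 + 31 + 45 + 27 + 38 + 24)/6 = 32.6667
Σ(y_t−ȳ)(y_{t+1}−ȳ) = (2.7778) + (-20.5556) + (-69.8889) + (-30.2222) + (-46.2222) = -164.1111
Denominator Σ(y_t−ȳ)² = 293.3333
r_1 = -164.1111 / 293.3333 = -0.559

-0.559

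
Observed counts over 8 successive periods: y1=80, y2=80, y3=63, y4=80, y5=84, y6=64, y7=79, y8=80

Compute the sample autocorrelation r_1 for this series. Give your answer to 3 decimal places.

Mean ȳ = (80 + 80 + 63 + 80 + 84 + 64 + 79 + 80)/8 = 76.2500
Σ(y_t−ȳ)(y_{t+1}−ȳ) = (14.0625) + (-49.6875) + (-49.6875) + (29.0625) + (-94.9375) + (-33.6875) + (10.3125) = -174.5625
Denominator Σ(y_t−ȳ)² = 449.5000
r_1 = -174.5625 / 449.5000 = -0.388

-0.388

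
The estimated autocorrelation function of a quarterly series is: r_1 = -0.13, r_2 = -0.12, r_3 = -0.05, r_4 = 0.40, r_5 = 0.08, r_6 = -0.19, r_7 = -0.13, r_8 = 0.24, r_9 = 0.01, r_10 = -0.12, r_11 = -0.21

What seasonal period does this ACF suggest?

The largest autocorrelation is r_4 = 0.40, with a weaker echo at lag 8 (0.24); the remaining lags stay at or below 0.08.
The dominant spike at lag 4 indicates a seasonal period of 4.

4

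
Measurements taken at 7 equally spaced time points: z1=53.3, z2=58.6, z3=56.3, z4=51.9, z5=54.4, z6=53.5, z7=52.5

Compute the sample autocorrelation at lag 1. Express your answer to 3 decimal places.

0.013

Mean z̄ = (53.3 + 58.6 + 56.3 + 51.9 + 54.4 + 53.5 + 52.5)/7 = 54.3571
Numerator Σ_{t=1}^{6}(z_t−z̄)(z_{t+1}−z̄) = 0.4339
Denominator Σ(z_t−z̄)² = 33.1171
r_1 = 0.4339 / 33.1171 = 0.013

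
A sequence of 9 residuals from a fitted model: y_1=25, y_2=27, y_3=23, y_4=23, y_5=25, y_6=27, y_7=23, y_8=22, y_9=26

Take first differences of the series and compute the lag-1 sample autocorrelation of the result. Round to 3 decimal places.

First differences Δy: 2, -4, 0, 2, 2, -4, -1, 4
Mean of differences = 0.1250
Numerator Σ(Δy_t−Δȳ)(Δy_{t+1}−Δȳ) = -11.3906
Denominator Σ(Δy_t−Δȳ)² = 60.8750
r_1(Δy) = -11.3906 / 60.8750 = -0.187

-0.187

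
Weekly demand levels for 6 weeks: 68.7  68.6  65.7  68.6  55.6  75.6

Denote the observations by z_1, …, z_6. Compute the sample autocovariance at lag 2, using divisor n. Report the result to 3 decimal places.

Mean z̄ = (68.7 + 68.6 + 65.7 + 68.6 + 55.6 + 75.6)/6 = 67.1333
Deviations: 1.5667, 1.4667, -1.4333, 1.4667, -11.5333, 8.4667
Σ_{t=1}^{4}(z_t−z̄)(z_{t+2}−z̄) = 28.8544
γ_2 = 28.8544 / 6 = 4.809

4.809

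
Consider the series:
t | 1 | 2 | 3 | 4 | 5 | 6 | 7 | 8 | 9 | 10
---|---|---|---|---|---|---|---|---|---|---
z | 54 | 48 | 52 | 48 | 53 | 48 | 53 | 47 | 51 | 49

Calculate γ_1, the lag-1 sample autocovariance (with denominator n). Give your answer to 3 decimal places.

-4.709

Mean z̄ = (54 + 48 + 52 + 48 + 53 + 48 + 53 + 47 + 51 + 49)/10 = 50.3000
Σ_{t=1}^{9}(z_t−z̄)(z_{t+1}−z̄) = -47.0900
γ_1 = -47.0900 / 10 = -4.709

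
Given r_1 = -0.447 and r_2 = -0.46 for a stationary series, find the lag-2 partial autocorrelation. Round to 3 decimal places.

φ_{22} = (r_2 − r_1²) / (1 − r_1²)
r_1² = (-0.447)² = 0.199809
Numerator = -0.46 − 0.1998 = -0.6598; denominator = 1 − 0.1998 = 0.8002
φ_{22} = -0.6598 / 0.8002 = -0.825

-0.825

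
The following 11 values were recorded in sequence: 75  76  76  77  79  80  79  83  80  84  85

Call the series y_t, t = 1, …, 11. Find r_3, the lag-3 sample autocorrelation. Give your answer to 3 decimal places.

Mean ȳ = (75 + 76 + 76 + 77 + 79 + 80 + 79 + 83 + 80 + 84 + 85)/11 = 79.4545
Numerator Σ_{t=1}^{8}(y_t−ȳ)(y_{t+3}−ȳ) = 28.0165
Denominator Σ(y_t−ȳ)² = 114.7273
r_3 = 28.0165 / 114.7273 = 0.244

0.244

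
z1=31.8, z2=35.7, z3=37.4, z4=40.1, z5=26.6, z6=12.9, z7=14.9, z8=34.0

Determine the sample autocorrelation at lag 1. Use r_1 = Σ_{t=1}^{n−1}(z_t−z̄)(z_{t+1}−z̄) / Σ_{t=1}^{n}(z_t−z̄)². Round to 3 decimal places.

Mean z̄ = (31.8 + 35.7 + 37.4 + 40.1 + 26.6 + 12.9 + 14.9 + 34.0)/8 = 29.1750
Σ(z_t−z̄)(z_{t+1}−z̄) = (17.1281) + (53.6681) + (89.8581) + (-28.1319) + (41.9081) + (232.3256) + (-68.8769) = 337.8794
Denominator Σ(z_t−z̄)² = 735.0350
r_1 = 337.8794 / 735.0350 = 0.460

0.460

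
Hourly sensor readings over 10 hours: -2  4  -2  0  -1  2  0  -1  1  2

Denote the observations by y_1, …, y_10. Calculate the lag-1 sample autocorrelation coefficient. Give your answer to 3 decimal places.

Mean ȳ = (-2 + 4 − 2 + 0 − 1 + 2 + 0 − 1 + 1 + 2)/10 = 0.3000
Numerator Σ_{t=1}^{9}(y_t−ȳ)(y_{t+1}−ȳ) = -17.9900
Denominator Σ(y_t−ȳ)² = 34.1000
r_1 = -17.9900 / 34.1000 = -0.528

-0.528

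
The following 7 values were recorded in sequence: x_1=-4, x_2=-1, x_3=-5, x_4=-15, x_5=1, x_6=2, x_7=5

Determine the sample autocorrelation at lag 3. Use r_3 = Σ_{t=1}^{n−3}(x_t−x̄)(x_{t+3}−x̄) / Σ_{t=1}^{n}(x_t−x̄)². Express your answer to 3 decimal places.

-0.313

Mean x̄ = (-4 − 1 − 5 − 15 + 1 + 2 + 5)/7 = -2.4286
Deviations from mean: -1.5714, 1.4286, -2.5714, -12.5714, 3.4286, 4.4286, 7.4286
Σ(x_t−x̄)(x_{t+3}−x̄) = (19.7551) + (4.8980) + (-11.3878) + (-93.3878) = -80.1224
Denominator Σ(x_t−x̄)² = 255.7143
r_3 = -80.1224 / 255.7143 = -0.313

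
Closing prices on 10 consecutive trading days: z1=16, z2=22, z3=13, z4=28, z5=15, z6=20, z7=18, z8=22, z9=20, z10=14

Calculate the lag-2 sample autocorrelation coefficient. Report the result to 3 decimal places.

Mean z̄ = (16 + 22 + 13 + 28 + 15 + 20 + 18 + 22 + 20 + 14)/10 = 18.8000
Numerator Σ_{t=1}^{8}(z_t−z̄)(z_{t+2}−z̄) = 69.3200
Denominator Σ(z_t−z̄)² = 187.6000
r_2 = 69.3200 / 187.6000 = 0.370

0.370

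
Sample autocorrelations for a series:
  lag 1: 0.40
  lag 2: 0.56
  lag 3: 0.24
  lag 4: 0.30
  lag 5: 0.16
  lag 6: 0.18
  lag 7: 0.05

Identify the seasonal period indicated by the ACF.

The largest autocorrelation is r_2 = 0.56; the remaining lags stay at or below 0.40.
The dominant spike at lag 2 indicates a seasonal period of 2.

2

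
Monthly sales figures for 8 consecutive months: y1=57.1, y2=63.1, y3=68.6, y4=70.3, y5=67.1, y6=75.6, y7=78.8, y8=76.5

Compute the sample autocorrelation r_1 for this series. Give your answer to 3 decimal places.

0.504

Mean ȳ = (57.1 + 63.1 + 68.6 + 70.3 + 67.1 + 75.6 + 78.8 + 76.5)/8 = 69.6375
Deviations from mean: -12.5375, -6.5375, -1.0375, 0.6625, -2.5375, 5.9625, 9.1625, 6.8625
Σ(y_t−ȳ)(y_{t+1}−ȳ) = (81.9639) + (6.7827) + (-0.6873) + (-1.6811) + (-15.1298) + (54.6314) + (62.8777) = 188.7573
Denominator Σ(y_t−ȳ)² = 374.4788
r_1 = 188.7573 / 374.4788 = 0.504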